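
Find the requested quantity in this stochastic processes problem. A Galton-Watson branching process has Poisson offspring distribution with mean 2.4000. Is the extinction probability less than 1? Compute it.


Since mu = 2.4000 > 1, extinction prob q < 1.
Solve s = exp(mu*(s-1)) iteratively.
q = 0.1214

0.1214


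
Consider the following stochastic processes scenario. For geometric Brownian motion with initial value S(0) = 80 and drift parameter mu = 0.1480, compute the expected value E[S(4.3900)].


E[S(t)] = S(0) * exp(mu * t)
= 80 * exp(0.1480 * 4.3900)
= 80 * 1.9150
= 153.2004

153.2004


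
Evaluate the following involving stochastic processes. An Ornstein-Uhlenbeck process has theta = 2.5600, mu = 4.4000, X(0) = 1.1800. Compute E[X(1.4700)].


E[X(t)] = mu + (X(0) - mu)*exp(-theta*t)
= 4.4000 + (1.1800 - 4.4000)*exp(-2.5600*1.4700)
= 4.4000 + -3.2200 * 0.0232
= 4.3253

4.3253


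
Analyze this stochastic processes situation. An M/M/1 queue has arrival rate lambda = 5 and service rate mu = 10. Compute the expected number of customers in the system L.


rho = 5/10 = 0.5000
L = rho/(1-rho)
= 0.5000/0.5000
= 1.0000

1.0000


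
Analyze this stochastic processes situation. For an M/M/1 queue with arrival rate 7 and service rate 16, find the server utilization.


rho = lambda/mu
= 7/16
= 0.4375

0.4375


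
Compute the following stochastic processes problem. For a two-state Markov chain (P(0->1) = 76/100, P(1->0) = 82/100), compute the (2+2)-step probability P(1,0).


P^4 = P^2 * P^2
Computing via matrix multiplication of the transition matrix.
Entry (1,0) of P^4 = 0.4603

0.4603


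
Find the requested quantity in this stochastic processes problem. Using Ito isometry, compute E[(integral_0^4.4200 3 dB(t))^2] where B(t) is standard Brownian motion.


By Ito isometry: E[(int f dB)^2] = int f^2 dt
= 3^2 * 4.4200
= 9 * 4.4200 = 39.7800

39.7800


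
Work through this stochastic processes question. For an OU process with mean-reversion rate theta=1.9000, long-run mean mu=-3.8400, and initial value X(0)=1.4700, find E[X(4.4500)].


E[X(t)] = mu + (X(0) - mu)*exp(-theta*t)
= -3.8400 + (1.4700 - -3.8400)*exp(-1.9000*4.4500)
= -3.8400 + 5.3100 * 2.1283e-04
= -3.8389

-3.8389


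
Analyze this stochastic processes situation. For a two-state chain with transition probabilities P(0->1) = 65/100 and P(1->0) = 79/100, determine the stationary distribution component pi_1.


Stationary distribution: pi_0 = p10/(p01+p10), pi_1 = p01/(p01+p10)
p01 = 0.6500, p10 = 0.7900
pi_1 = 0.4514

0.4514


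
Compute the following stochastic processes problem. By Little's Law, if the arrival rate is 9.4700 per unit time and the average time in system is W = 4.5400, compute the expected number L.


Little's Law: L = lambda * W
= 9.4700 * 4.5400
= 42.9938

42.9938


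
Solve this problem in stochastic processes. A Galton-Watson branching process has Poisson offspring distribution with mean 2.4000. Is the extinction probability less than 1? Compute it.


Since mu = 2.4000 > 1, extinction prob q < 1.
Solve s = exp(mu*(s-1)) iteratively.
q = 0.1214

0.1214


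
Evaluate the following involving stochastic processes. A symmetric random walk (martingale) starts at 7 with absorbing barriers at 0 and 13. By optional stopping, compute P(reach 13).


By optional stopping theorem: E(M at tau) = M(0) = 7
P(hit 13)*13 + P(hit 0)*0 = 7
P(hit 13) = (7 - 0)/(13 - 0) = 7/13 = 0.5385

0.5385


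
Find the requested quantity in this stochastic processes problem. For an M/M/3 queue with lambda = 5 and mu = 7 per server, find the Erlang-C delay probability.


a = lambda/mu = 0.7143
rho = a/c = 0.2381
Erlang-C formula applied:
C(c,a) = 0.0389

0.0389


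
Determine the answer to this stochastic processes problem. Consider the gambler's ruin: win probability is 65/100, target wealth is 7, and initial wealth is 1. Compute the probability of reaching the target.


Gambler's ruin formula:
r = q/p = 0.3500/0.6500 = 0.5385
P(win) = (1 - r^i)/(1 - r^N)
= (1 - 0.5385^1)/(1 - 0.5385^7)
= 0.4677

0.4677


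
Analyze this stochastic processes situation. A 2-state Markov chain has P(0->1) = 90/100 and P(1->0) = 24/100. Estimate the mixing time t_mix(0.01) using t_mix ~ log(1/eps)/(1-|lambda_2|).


lambda_2 = |1 - p01 - p10| = |1 - 0.9000 - 0.2400| = 0.1400
t_mix ~ log(1/eps)/(1 - |lambda_2|)
= log(100)/(1 - 0.1400) = 4.6052/0.8600
= 5.3548

5.3548


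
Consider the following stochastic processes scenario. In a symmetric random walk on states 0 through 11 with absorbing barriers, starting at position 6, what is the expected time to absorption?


For symmetric RW on 0,...,N with absorbing barriers, E(i) = i*(N-i)
E(6) = 6 * 5 = 30

30


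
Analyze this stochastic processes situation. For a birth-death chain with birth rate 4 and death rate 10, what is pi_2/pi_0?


For birth-death process, pi_n/pi_0 = (lambda/mu)^n
= (4/10)^2
= 0.1600

0.1600


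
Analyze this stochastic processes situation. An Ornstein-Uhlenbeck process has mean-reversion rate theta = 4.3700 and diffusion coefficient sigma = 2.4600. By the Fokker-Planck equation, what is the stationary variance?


Stationary variance = sigma^2 / (2*theta)
= 2.4600^2 / (2*4.3700)
= 6.0516 / 8.7400
= 0.6924

0.6924


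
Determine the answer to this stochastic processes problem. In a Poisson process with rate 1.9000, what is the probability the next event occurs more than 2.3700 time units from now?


P(X > t) = exp(-lambda * t)
= exp(-1.9000 * 2.3700)
= exp(-4.5030) = 0.0111

0.0111


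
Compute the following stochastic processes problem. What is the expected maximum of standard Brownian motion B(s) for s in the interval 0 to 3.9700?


E(max B(s)) = sqrt(2t/pi)
= sqrt(2*3.9700/pi)
= sqrt(2.5274)
= 1.5898

1.5898


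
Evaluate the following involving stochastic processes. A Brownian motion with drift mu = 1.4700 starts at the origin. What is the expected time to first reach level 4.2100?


Expected first passage time = a/mu
= 4.2100/1.4700
= 2.8639

2.8639


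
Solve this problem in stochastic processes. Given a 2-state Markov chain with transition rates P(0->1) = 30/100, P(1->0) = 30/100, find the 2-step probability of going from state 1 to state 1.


Computing P^2 by matrix multiplication.
P = [[0.7000, 0.3000], [0.3000, 0.7000]]
After raising P to the power 2:
P^2(1,1) = 0.5800

0.5800


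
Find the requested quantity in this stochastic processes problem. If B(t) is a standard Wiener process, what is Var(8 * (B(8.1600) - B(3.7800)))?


Var(alpha*(B(t)-B(s))) = alpha^2 * (t-s)
= 8^2 * (8.1600 - 3.7800)
= 64 * 4.3800
= 280.3200

280.3200


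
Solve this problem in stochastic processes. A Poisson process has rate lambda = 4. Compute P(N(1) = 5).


P(N(t)=k) = (lambda*t)^k * exp(-lambda*t) / k!
lambda*t = 4
= 4^5 * exp(-4) / 5!
= 1024 * 0.0183 / 120
= 0.1563

0.1563


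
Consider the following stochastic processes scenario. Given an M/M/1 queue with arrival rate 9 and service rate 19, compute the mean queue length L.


rho = 9/19 = 0.4737
L = rho/(1-rho)
= 0.4737/0.5263
= 0.9000

0.9000


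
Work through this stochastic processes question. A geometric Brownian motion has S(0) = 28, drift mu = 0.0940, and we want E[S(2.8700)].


E[S(t)] = S(0) * exp(mu * t)
= 28 * exp(0.0940 * 2.8700)
= 28 * 1.3097
= 36.6709

36.6709


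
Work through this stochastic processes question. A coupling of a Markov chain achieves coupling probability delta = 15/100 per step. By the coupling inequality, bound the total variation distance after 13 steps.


TV distance bound <= (1-delta)^n
= (1 - 0.1500)^13
= 0.8500^13
= 0.1209

0.1209


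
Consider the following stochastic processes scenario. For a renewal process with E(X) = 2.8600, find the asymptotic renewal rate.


Long-run renewal rate = 1/E(X)
= 1/2.8600
= 0.3497

0.3497


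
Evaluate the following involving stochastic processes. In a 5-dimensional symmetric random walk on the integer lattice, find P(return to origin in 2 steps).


P(return in 2 steps) = P(reverse first step) = 1/(2d)
= 1/10
= 0.1000

0.1000


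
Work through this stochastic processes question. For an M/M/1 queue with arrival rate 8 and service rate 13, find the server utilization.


rho = lambda/mu
= 8/13
= 0.6154

0.6154


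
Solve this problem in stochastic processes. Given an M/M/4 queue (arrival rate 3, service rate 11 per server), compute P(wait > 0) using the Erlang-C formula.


a = lambda/mu = 0.2727
rho = a/c = 0.0682
Erlang-C formula applied:
C(c,a) = 1.8833e-04

1.8833e-04


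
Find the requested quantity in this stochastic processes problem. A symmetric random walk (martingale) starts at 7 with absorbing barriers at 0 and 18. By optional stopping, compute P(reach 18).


By optional stopping theorem: E(M at tau) = M(0) = 7
P(hit 18)*18 + P(hit 0)*0 = 7
P(hit 18) = (7 - 0)/(18 - 0) = 7/18 = 0.3889

0.3889


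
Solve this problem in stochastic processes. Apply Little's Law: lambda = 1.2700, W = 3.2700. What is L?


Little's Law: L = lambda * W
= 1.2700 * 3.2700
= 4.1529

4.1529


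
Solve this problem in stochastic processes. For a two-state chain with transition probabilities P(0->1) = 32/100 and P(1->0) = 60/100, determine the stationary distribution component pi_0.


Stationary distribution: pi_0 = p10/(p01+p10), pi_1 = p01/(p01+p10)
p01 = 0.3200, p10 = 0.6000
pi_0 = 0.6522

0.6522


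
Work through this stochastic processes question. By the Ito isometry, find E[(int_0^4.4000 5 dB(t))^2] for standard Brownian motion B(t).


By Ito isometry: E[(int f dB)^2] = int f^2 dt
= 5^2 * 4.4000
= 25 * 4.4000 = 110.0000

110.0000


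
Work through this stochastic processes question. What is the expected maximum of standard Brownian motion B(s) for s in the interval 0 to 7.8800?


E(max B(s)) = sqrt(2t/pi)
= sqrt(2*7.8800/pi)
= sqrt(5.0166)
= 2.2398

2.2398


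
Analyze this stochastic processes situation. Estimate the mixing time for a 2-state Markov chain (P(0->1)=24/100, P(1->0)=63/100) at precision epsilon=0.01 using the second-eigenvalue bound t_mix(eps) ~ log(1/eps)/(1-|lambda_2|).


lambda_2 = |1 - p01 - p10| = |1 - 0.2400 - 0.6300| = 0.1300
t_mix ~ log(1/eps)/(1 - |lambda_2|)
= log(100)/(1 - 0.1300) = 4.6052/0.8700
= 5.2933

5.2933


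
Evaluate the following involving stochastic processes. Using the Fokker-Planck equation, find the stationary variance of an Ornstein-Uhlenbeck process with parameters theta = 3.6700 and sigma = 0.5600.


Stationary variance = sigma^2 / (2*theta)
= 0.5600^2 / (2*3.6700)
= 0.3136 / 7.3400
= 0.0427

0.0427


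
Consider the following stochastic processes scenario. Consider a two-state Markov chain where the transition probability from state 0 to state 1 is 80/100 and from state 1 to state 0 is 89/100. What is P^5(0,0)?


Computing P^5 by matrix multiplication.
P = [[0.2000, 0.8000], [0.8900, 0.1100]]
After raising P to the power 5:
P^5(0,0) = 0.4526

0.4526


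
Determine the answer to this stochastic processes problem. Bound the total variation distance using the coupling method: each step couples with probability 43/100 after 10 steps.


TV distance bound <= (1-delta)^n
= (1 - 0.4300)^10
= 0.5700^10
= 0.0036

0.0036


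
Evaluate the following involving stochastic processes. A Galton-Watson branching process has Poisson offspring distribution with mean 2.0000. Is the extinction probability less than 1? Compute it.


Since mu = 2.0000 > 1, extinction prob q < 1.
Solve s = exp(mu*(s-1)) iteratively.
q = 0.2032

0.2032


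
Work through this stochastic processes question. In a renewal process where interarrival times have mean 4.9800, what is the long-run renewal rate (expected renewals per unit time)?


Long-run renewal rate = 1/E(X)
= 1/4.9800
= 0.2008

0.2008


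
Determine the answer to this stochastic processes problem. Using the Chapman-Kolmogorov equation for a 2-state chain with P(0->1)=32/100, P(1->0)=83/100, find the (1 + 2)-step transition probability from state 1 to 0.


P^3 = P^1 * P^2
Computing via matrix multiplication of the transition matrix.
Entry (1,0) of P^3 = 0.7242

0.7242


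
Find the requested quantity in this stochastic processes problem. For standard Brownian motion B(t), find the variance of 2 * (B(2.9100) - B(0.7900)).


Var(alpha*(B(t)-B(s))) = alpha^2 * (t-s)
= 2^2 * (2.9100 - 0.7900)
= 4 * 2.1200
= 8.4800

8.4800


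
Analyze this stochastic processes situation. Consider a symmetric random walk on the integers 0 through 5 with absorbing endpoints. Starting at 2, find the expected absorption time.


For symmetric RW on 0,...,N with absorbing barriers, E(i) = i*(N-i)
E(2) = 2 * 3 = 6

6


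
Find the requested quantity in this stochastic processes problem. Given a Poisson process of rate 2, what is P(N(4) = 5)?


P(N(t)=k) = (lambda*t)^k * exp(-lambda*t) / k!
lambda*t = 8
= 8^5 * exp(-8) / 5!
= 32768 * 3.3546e-04 / 120
= 0.0916

0.0916


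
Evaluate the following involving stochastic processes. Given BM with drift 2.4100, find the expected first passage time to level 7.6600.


Expected first passage time = a/mu
= 7.6600/2.4100
= 3.1784

3.1784


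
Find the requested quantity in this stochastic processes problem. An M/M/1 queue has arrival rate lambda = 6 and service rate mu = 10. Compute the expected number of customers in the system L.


rho = 6/10 = 0.6000
L = rho/(1-rho)
= 0.6000/0.4000
= 1.5000

1.5000


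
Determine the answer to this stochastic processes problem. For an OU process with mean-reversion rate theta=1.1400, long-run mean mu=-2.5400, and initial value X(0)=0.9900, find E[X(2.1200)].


E[X(t)] = mu + (X(0) - mu)*exp(-theta*t)
= -2.5400 + (0.9900 - -2.5400)*exp(-1.1400*2.1200)
= -2.5400 + 3.5300 * 0.0892
= -2.2251

-2.2251


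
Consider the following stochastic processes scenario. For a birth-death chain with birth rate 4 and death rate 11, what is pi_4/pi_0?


For birth-death process, pi_n/pi_0 = (lambda/mu)^n
= (4/11)^4
= 0.0175

0.0175


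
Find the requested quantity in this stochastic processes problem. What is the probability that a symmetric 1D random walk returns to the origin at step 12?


P(S(12) = 0) = C(12,6) / 4^6
= 924 / 4096
= 0.2256

0.2256


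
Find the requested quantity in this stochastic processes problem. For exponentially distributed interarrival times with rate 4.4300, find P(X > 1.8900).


P(X > t) = exp(-lambda * t)
= exp(-4.4300 * 1.8900)
= exp(-8.3727) = 2.3109e-04

2.3109e-04


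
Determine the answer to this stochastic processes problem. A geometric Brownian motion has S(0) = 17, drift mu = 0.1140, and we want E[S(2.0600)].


E[S(t)] = S(0) * exp(mu * t)
= 17 * exp(0.1140 * 2.0600)
= 17 * 1.2647
= 21.5000

21.5000


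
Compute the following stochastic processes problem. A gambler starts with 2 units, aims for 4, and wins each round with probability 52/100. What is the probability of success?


Gambler's ruin formula:
r = q/p = 0.4800/0.5200 = 0.9231
P(win) = (1 - r^i)/(1 - r^N)
= (1 - 0.9231^2)/(1 - 0.9231^4)
= 0.5399

0.5399


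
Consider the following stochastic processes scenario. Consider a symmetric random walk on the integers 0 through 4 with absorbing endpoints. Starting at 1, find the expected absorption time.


For symmetric RW on 0,...,N with absorbing barriers, E(i) = i*(N-i)
E(1) = 1 * 3 = 3

3


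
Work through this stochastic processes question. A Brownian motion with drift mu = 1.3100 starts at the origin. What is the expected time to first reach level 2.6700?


Expected first passage time = a/mu
= 2.6700/1.3100
= 2.0382

2.0382


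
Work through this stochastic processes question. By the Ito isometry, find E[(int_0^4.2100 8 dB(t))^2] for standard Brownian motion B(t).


By Ito isometry: E[(int f dB)^2] = int f^2 dt
= 8^2 * 4.2100
= 64 * 4.2100 = 269.4400

269.4400


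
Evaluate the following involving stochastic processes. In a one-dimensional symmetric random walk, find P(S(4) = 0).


P(S(4) = 0) = C(4,2) / 4^2
= 6 / 16
= 0.3750

0.3750


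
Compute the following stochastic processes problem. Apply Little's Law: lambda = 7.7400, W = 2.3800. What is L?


Little's Law: L = lambda * W
= 7.7400 * 2.3800
= 18.4212

18.4212


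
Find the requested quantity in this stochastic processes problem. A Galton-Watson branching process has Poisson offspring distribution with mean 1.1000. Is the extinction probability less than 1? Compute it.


Since mu = 1.1000 > 1, extinction prob q < 1.
Solve s = exp(mu*(s-1)) iteratively.
q = 0.8239

0.8239


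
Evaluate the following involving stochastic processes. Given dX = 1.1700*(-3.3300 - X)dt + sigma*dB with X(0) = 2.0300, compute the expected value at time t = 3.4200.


E[X(t)] = mu + (X(0) - mu)*exp(-theta*t)
= -3.3300 + (2.0300 - -3.3300)*exp(-1.1700*3.4200)
= -3.3300 + 5.3600 * 0.0183
= -3.2320

-3.2320


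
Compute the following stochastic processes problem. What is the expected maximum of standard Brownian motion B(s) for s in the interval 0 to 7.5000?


E(max B(s)) = sqrt(2t/pi)
= sqrt(2*7.5000/pi)
= sqrt(4.7746)
= 2.1851

2.1851


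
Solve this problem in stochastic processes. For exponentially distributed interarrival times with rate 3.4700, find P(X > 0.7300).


P(X > t) = exp(-lambda * t)
= exp(-3.4700 * 0.7300)
= exp(-2.5331) = 0.0794

0.0794


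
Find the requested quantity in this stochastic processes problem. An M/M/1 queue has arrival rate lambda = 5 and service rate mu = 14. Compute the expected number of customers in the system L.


rho = 5/14 = 0.3571
L = rho/(1-rho)
= 0.3571/0.6429
= 0.5556

0.5556


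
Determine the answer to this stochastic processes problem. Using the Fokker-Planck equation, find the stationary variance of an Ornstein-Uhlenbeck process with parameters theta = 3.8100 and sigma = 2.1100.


Stationary variance = sigma^2 / (2*theta)
= 2.1100^2 / (2*3.8100)
= 4.4521 / 7.6200
= 0.5843

0.5843


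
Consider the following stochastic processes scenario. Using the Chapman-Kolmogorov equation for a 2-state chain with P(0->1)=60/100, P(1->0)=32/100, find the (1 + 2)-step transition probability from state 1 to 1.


P^3 = P^1 * P^2
Computing via matrix multiplication of the transition matrix.
Entry (1,1) of P^3 = 0.6524

0.6524


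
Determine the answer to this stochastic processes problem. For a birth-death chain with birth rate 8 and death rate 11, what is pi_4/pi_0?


For birth-death process, pi_n/pi_0 = (lambda/mu)^n
= (8/11)^4
= 0.2798

0.2798


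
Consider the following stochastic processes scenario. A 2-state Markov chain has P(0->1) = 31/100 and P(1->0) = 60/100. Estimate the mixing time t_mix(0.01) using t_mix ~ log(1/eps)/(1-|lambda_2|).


lambda_2 = |1 - p01 - p10| = |1 - 0.3100 - 0.6000| = 0.0900
t_mix ~ log(1/eps)/(1 - |lambda_2|)
= log(100)/(1 - 0.0900) = 4.6052/0.9100
= 5.0606

5.0606


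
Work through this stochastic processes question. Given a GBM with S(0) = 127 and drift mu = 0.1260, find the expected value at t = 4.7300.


E[S(t)] = S(0) * exp(mu * t)
= 127 * exp(0.1260 * 4.7300)
= 127 * 1.8148
= 230.4807

230.4807


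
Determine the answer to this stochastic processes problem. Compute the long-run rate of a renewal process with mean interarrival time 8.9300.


Long-run renewal rate = 1/E(X)
= 1/8.9300
= 0.1120

0.1120


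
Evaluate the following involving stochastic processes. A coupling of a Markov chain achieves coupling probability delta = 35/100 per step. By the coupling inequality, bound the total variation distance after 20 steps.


TV distance bound <= (1-delta)^n
= (1 - 0.3500)^20
= 0.6500^20
= 1.8125e-04

1.8125e-04


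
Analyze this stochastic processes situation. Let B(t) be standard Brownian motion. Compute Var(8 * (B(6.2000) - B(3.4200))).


Var(alpha*(B(t)-B(s))) = alpha^2 * (t-s)
= 8^2 * (6.2000 - 3.4200)
= 64 * 2.7800
= 177.9200

177.9200


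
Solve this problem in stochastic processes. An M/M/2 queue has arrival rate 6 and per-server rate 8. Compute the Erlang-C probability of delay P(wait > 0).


a = lambda/mu = 0.7500
rho = a/c = 0.3750
Erlang-C formula applied:
C(c,a) = 0.2045

0.2045


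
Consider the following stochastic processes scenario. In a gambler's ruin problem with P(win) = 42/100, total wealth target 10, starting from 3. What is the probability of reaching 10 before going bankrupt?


Gambler's ruin formula:
r = q/p = 0.5800/0.4200 = 1.3810
P(win) = (1 - r^i)/(1 - r^N)
= (1 - 1.3810^3)/(1 - 1.3810^10)
= 0.0674

0.0674


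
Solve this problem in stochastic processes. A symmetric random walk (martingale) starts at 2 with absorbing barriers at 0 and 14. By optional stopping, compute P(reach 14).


By optional stopping theorem: E(M at tau) = M(0) = 2
P(hit 14)*14 + P(hit 0)*0 = 2
P(hit 14) = (2 - 0)/(14 - 0) = 1/7 = 0.1429

0.1429


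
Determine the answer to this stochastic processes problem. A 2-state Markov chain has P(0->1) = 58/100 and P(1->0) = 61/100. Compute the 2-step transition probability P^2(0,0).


Computing P^2 by matrix multiplication.
P = [[0.4200, 0.5800], [0.6100, 0.3900]]
After raising P to the power 2:
P^2(0,0) = 0.5302

0.5302


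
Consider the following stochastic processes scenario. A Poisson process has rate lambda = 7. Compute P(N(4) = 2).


P(N(t)=k) = (lambda*t)^k * exp(-lambda*t) / k!
lambda*t = 28
= 28^2 * exp(-28) / 2!
= 784 * 6.9144e-13 / 2
= 2.7104e-10

2.7104e-10


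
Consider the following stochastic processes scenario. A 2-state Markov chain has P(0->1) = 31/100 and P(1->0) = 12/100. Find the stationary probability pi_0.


Stationary distribution: pi_0 = p10/(p01+p10), pi_1 = p01/(p01+p10)
p01 = 0.3100, p10 = 0.1200
pi_0 = 0.2791

0.2791


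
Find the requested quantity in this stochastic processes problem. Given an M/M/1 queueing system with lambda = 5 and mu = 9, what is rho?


rho = lambda/mu
= 5/9
= 0.5556

0.5556


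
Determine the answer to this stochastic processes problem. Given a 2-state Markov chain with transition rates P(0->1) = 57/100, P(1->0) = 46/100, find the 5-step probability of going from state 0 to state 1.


Computing P^5 by matrix multiplication.
P = [[0.4300, 0.5700], [0.4600, 0.5400]]
After raising P to the power 5:
P^5(0,1) = 0.5534

0.5534


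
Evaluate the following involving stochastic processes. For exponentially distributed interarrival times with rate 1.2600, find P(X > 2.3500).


P(X > t) = exp(-lambda * t)
= exp(-1.2600 * 2.3500)
= exp(-2.9610) = 0.0518

0.0518


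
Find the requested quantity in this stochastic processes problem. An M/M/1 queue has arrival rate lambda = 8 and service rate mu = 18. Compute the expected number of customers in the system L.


rho = 8/18 = 0.4444
L = rho/(1-rho)
= 0.4444/0.5556
= 0.8000

0.8000


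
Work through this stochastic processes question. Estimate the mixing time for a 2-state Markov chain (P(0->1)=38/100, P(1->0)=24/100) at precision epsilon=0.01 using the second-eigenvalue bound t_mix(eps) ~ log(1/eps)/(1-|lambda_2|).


lambda_2 = |1 - p01 - p10| = |1 - 0.3800 - 0.2400| = 0.3800
t_mix ~ log(1/eps)/(1 - |lambda_2|)
= log(100)/(1 - 0.3800) = 4.6052/0.6200
= 7.4277

7.4277


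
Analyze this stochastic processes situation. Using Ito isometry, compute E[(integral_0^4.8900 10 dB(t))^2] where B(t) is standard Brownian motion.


By Ito isometry: E[(int f dB)^2] = int f^2 dt
= 10^2 * 4.8900
= 100 * 4.8900 = 489.0000

489.0000


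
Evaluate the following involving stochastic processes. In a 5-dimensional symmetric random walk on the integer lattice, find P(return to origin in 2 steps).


P(return in 2 steps) = P(reverse first step) = 1/(2d)
= 1/10
= 0.1000

0.1000


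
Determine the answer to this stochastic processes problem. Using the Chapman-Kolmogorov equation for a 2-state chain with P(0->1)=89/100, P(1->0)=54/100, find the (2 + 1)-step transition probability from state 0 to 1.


P^3 = P^2 * P^1
Computing via matrix multiplication of the transition matrix.
Entry (0,1) of P^3 = 0.6719

0.6719


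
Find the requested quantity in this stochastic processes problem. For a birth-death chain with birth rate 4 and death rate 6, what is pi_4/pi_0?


For birth-death process, pi_n/pi_0 = (lambda/mu)^n
= (4/6)^4
= 0.1975

0.1975


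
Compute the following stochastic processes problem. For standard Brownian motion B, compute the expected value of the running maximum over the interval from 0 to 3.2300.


E(max B(s)) = sqrt(2t/pi)
= sqrt(2*3.2300/pi)
= sqrt(2.0563)
= 1.4340

1.4340


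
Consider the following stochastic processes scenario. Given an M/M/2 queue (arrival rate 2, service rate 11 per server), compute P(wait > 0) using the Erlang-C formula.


a = lambda/mu = 0.1818
rho = a/c = 0.0909
Erlang-C formula applied:
C(c,a) = 0.0152

0.0152


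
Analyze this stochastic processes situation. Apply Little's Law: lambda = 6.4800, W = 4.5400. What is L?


Little's Law: L = lambda * W
= 6.4800 * 4.5400
= 29.4192

29.4192


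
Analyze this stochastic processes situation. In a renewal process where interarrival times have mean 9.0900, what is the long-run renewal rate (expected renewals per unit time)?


Long-run renewal rate = 1/E(X)
= 1/9.0900
= 0.1100

0.1100


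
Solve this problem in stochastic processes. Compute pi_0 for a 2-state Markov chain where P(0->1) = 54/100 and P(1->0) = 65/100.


Stationary distribution: pi_0 = p10/(p01+p10), pi_1 = p01/(p01+p10)
p01 = 0.5400, p10 = 0.6500
pi_0 = 0.5462

0.5462


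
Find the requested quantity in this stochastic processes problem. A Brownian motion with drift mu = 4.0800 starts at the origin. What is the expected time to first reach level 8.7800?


Expected first passage time = a/mu
= 8.7800/4.0800
= 2.1520

2.1520


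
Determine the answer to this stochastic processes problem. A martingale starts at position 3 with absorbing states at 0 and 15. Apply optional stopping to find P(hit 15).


By optional stopping theorem: E(M at tau) = M(0) = 3
P(hit 15)*15 + P(hit 0)*0 = 3
P(hit 15) = (3 - 0)/(15 - 0) = 1/5 = 0.2000

0.2000


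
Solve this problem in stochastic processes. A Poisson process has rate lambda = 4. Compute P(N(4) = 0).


P(N(t)=k) = (lambda*t)^k * exp(-lambda*t) / k!
lambda*t = 16
= 16^0 * exp(-16) / 0!
= 1 * 1.1254e-07 / 1
= 1.1254e-07

1.1254e-07


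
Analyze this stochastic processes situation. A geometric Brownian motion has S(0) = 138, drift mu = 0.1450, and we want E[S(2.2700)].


E[S(t)] = S(0) * exp(mu * t)
= 138 * exp(0.1450 * 2.2700)
= 138 * 1.3898
= 191.7905

191.7905


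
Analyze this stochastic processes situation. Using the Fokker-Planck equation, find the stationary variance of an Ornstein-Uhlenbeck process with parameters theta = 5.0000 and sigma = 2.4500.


Stationary variance = sigma^2 / (2*theta)
= 2.4500^2 / (2*5.0000)
= 6.0025 / 10.0000
= 0.6003

0.6003


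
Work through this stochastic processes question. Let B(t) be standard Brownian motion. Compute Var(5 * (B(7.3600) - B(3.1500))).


Var(alpha*(B(t)-B(s))) = alpha^2 * (t-s)
= 5^2 * (7.3600 - 3.1500)
= 25 * 4.2100
= 105.2500

105.2500


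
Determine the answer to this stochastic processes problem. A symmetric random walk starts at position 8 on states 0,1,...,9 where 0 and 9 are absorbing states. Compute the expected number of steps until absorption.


For symmetric RW on 0,...,N with absorbing barriers, E(i) = i*(N-i)
E(8) = 8 * 1 = 8

8


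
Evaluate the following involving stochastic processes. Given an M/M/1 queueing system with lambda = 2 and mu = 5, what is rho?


rho = lambda/mu
= 2/5
= 0.4000

0.4000


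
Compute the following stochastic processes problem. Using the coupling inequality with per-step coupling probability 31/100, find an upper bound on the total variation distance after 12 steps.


TV distance bound <= (1-delta)^n
= (1 - 0.3100)^12
= 0.6900^12
= 0.0116

0.0116


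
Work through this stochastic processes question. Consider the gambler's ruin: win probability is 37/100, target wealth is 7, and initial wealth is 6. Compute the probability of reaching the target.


Gambler's ruin formula:
r = q/p = 0.6300/0.3700 = 1.7027
P(win) = (1 - r^i)/(1 - r^N)
= (1 - 1.7027^6)/(1 - 1.7027^7)
= 0.5771

0.5771


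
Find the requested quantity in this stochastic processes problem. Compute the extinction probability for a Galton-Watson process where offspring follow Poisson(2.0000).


Since mu = 2.0000 > 1, extinction prob q < 1.
Solve s = exp(mu*(s-1)) iteratively.
q = 0.2032

0.2032


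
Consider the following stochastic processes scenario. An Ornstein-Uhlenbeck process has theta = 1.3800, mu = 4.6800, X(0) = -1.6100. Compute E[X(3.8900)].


E[X(t)] = mu + (X(0) - mu)*exp(-theta*t)
= 4.6800 + (-1.6100 - 4.6800)*exp(-1.3800*3.8900)
= 4.6800 + -6.2900 * 0.0047
= 4.6507

4.6507


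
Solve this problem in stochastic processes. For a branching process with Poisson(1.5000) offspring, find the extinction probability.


Since mu = 1.5000 > 1, extinction prob q < 1.
Solve s = exp(mu*(s-1)) iteratively.
q = 0.4172

0.4172


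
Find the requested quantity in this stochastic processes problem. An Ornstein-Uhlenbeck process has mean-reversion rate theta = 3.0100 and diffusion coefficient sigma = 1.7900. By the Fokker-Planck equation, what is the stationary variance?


Stationary variance = sigma^2 / (2*theta)
= 1.7900^2 / (2*3.0100)
= 3.2041 / 6.0200
= 0.5322

0.5322


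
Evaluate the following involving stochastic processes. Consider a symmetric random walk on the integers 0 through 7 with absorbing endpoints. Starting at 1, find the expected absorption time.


For symmetric RW on 0,...,N with absorbing barriers, E(i) = i*(N-i)
E(1) = 1 * 6 = 6

6


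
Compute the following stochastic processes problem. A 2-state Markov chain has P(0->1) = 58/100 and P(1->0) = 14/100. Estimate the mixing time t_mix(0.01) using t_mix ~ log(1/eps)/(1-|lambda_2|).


lambda_2 = |1 - p01 - p10| = |1 - 0.5800 - 0.1400| = 0.2800
t_mix ~ log(1/eps)/(1 - |lambda_2|)
= log(100)/(1 - 0.2800) = 4.6052/0.7200
= 6.3961

6.3961


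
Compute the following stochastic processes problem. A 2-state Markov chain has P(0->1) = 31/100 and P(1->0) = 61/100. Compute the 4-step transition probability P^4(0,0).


Computing P^4 by matrix multiplication.
P = [[0.6900, 0.3100], [0.6100, 0.3900]]
After raising P to the power 4:
P^4(0,0) = 0.6631

0.6631


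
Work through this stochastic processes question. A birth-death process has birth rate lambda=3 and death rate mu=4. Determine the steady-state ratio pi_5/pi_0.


For birth-death process, pi_n/pi_0 = (lambda/mu)^n
= (3/4)^5
= 0.2373

0.2373


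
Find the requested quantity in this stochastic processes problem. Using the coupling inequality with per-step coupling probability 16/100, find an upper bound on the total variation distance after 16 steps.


TV distance bound <= (1-delta)^n
= (1 - 0.1600)^16
= 0.8400^16
= 0.0614

0.0614


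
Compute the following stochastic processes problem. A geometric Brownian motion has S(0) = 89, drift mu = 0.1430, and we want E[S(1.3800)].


E[S(t)] = S(0) * exp(mu * t)
= 89 * exp(0.1430 * 1.3800)
= 89 * 1.2182
= 108.4161

108.4161


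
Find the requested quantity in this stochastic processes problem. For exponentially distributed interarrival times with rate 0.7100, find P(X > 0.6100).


P(X > t) = exp(-lambda * t)
= exp(-0.7100 * 0.6100)
= exp(-0.4331) = 0.6485

0.6485


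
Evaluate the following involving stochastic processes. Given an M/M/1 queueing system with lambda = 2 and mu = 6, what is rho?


rho = lambda/mu
= 2/6
= 0.3333

0.3333


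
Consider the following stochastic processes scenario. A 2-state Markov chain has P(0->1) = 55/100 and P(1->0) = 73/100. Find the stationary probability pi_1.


Stationary distribution: pi_0 = p10/(p01+p10), pi_1 = p01/(p01+p10)
p01 = 0.5500, p10 = 0.7300
pi_1 = 0.4297

0.4297


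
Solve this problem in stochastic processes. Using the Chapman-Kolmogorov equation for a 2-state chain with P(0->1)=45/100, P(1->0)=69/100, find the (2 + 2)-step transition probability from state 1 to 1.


P^4 = P^2 * P^2
Computing via matrix multiplication of the transition matrix.
Entry (1,1) of P^4 = 0.3950

0.3950


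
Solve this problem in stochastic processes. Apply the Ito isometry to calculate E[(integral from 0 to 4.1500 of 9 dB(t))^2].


By Ito isometry: E[(int f dB)^2] = int f^2 dt
= 9^2 * 4.1500
= 81 * 4.1500 = 336.1500

336.1500


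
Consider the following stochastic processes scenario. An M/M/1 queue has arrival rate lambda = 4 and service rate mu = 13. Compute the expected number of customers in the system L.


rho = 4/13 = 0.3077
L = rho/(1-rho)
= 0.3077/0.6923
= 0.4444

0.4444


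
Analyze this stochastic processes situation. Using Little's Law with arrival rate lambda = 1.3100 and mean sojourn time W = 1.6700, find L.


Little's Law: L = lambda * W
= 1.3100 * 1.6700
= 2.1877

2.1877


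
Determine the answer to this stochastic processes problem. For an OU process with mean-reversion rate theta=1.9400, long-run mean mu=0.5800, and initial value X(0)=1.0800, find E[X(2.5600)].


E[X(t)] = mu + (X(0) - mu)*exp(-theta*t)
= 0.5800 + (1.0800 - 0.5800)*exp(-1.9400*2.5600)
= 0.5800 + 0.5000 * 0.0070
= 0.5835

0.5835


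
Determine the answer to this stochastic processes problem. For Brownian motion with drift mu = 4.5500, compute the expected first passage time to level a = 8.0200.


Expected first passage time = a/mu
= 8.0200/4.5500
= 1.7626

1.7626


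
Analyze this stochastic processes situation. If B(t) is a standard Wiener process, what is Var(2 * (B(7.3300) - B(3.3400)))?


Var(alpha*(B(t)-B(s))) = alpha^2 * (t-s)
= 2^2 * (7.3300 - 3.3400)
= 4 * 3.9900
= 15.9600

15.9600


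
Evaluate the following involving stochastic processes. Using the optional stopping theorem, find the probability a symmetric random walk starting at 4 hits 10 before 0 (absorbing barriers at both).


By optional stopping theorem: E(M at tau) = M(0) = 4
P(hit 10)*10 + P(hit 0)*0 = 4
P(hit 10) = (4 - 0)/(10 - 0) = 2/5 = 0.4000

0.4000


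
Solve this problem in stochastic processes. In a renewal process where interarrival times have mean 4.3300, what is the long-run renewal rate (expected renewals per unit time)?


Long-run renewal rate = 1/E(X)
= 1/4.3300
= 0.2309

0.2309


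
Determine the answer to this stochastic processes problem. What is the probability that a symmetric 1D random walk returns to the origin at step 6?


P(S(6) = 0) = C(6,3) / 4^3
= 20 / 64
= 0.3125

0.3125


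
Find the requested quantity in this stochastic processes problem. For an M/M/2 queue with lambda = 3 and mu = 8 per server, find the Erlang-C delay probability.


a = lambda/mu = 0.3750
rho = a/c = 0.1875
Erlang-C formula applied:
C(c,a) = 0.0592

0.0592


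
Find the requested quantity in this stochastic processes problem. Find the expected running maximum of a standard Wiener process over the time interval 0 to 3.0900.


E(max B(s)) = sqrt(2t/pi)
= sqrt(2*3.0900/pi)
= sqrt(1.9672)
= 1.4026

1.4026


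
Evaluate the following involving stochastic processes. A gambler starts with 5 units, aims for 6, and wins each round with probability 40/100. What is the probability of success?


Gambler's ruin formula:
r = q/p = 0.6000/0.4000 = 1.5000
P(win) = (1 - r^i)/(1 - r^N)
= (1 - 1.5000^5)/(1 - 1.5000^6)
= 0.6346

0.6346


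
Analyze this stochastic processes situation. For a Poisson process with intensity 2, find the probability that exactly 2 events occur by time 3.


P(N(t)=k) = (lambda*t)^k * exp(-lambda*t) / k!
lambda*t = 6
= 6^2 * exp(-6) / 2!
= 36 * 0.0025 / 2
= 0.0446

0.0446


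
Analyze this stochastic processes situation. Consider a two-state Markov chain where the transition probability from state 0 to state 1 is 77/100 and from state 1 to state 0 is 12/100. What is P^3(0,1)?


Computing P^3 by matrix multiplication.
P = [[0.2300, 0.7700], [0.1200, 0.8800]]
After raising P to the power 3:
P^3(0,1) = 0.8640

0.8640


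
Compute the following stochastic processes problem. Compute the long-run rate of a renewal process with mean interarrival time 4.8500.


Long-run renewal rate = 1/E(X)
= 1/4.8500
= 0.2062

0.2062


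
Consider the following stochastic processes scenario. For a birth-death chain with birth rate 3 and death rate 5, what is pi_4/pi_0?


For birth-death process, pi_n/pi_0 = (lambda/mu)^n
= (3/5)^4
= 0.1296

0.1296


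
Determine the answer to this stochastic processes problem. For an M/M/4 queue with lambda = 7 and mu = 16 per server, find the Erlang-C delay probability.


a = lambda/mu = 0.4375
rho = a/c = 0.1094
Erlang-C formula applied:
C(c,a) = 0.0011

0.0011


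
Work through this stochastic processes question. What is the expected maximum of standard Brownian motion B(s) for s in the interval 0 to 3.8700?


E(max B(s)) = sqrt(2t/pi)
= sqrt(2*3.8700/pi)
= sqrt(2.4637)
= 1.5696

1.5696


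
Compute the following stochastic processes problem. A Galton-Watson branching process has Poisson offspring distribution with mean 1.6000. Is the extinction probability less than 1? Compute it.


Since mu = 1.6000 > 1, extinction prob q < 1.
Solve s = exp(mu*(s-1)) iteratively.
q = 0.3580

0.3580


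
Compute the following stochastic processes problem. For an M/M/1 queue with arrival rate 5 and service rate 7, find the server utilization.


rho = lambda/mu
= 5/7
= 0.7143

0.7143


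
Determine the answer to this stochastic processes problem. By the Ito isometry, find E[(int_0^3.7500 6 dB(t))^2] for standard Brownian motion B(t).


By Ito isometry: E[(int f dB)^2] = int f^2 dt
= 6^2 * 3.7500
= 36 * 3.7500 = 135.0000

135.0000


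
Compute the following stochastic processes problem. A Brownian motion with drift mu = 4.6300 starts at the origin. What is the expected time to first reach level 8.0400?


Expected first passage time = a/mu
= 8.0400/4.6300
= 1.7365

1.7365


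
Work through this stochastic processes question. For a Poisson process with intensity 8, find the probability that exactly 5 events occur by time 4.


P(N(t)=k) = (lambda*t)^k * exp(-lambda*t) / k!
lambda*t = 32
= 32^5 * exp(-32) / 5!
= 33554432 * 1.2664e-14 / 120
= 3.5412e-09

3.5412e-09


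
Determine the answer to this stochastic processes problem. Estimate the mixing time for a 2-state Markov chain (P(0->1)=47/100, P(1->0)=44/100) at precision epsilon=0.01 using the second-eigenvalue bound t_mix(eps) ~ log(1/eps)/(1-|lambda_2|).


lambda_2 = |1 - p01 - p10| = |1 - 0.4700 - 0.4400| = 0.0900
t_mix ~ log(1/eps)/(1 - |lambda_2|)
= log(100)/(1 - 0.0900) = 4.6052/0.9100
= 5.0606

5.0606


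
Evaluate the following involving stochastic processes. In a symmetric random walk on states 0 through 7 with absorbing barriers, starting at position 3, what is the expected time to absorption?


For symmetric RW on 0,...,N with absorbing barriers, E(i) = i*(N-i)
E(3) = 3 * 4 = 12

12


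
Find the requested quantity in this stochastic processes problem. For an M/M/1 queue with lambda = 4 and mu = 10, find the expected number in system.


rho = 4/10 = 0.4000
L = rho/(1-rho)
= 0.4000/0.6000
= 0.6667

0.6667


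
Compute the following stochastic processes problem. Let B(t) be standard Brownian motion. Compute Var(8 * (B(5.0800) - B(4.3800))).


Var(alpha*(B(t)-B(s))) = alpha^2 * (t-s)
= 8^2 * (5.0800 - 4.3800)
= 64 * 0.7000
= 44.8000

44.8000


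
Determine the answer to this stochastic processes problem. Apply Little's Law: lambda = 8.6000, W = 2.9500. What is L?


Little's Law: L = lambda * W
= 8.6000 * 2.9500
= 25.3700

25.3700


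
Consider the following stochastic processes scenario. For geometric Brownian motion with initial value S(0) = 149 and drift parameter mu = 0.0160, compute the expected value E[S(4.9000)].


E[S(t)] = S(0) * exp(mu * t)
= 149 * exp(0.0160 * 4.9000)
= 149 * 1.0816
= 161.1517

161.1517
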